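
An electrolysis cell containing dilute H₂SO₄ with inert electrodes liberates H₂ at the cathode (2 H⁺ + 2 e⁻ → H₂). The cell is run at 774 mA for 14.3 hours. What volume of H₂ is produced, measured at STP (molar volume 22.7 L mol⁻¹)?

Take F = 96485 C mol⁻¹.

Q = I·t = 0.7740 A × 51480 s = 39850 C.
n(e⁻) = Q/F = 39850 / 96485 = 0.4130 mol.
2 electrons are transferred per H₂ molecule, so n(H₂) = 0.4130 / 2 = 0.2065 mol.
V = n × V_m = 0.2065 × 22.7 = 4.69 L.

4.69 L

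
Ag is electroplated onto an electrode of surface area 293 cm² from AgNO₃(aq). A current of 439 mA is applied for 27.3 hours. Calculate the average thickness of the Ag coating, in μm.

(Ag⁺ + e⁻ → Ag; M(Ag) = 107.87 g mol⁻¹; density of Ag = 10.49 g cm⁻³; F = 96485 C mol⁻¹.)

157 μm

Q = I·t = 0.4390 × 98280 = 43140 C; n(e⁻) = 0.4472 mol.
n(Ag) = n(e⁻)/1 = 0.4472 mol, so m = 0.4472 × 107.87 = 48.24 g.
Volume = m/ρ = 48.24 / 10.49 = 4.598 cm³.
Thickness = V/A = 4.598 / 293 = 0.0157 cm = 157 μm.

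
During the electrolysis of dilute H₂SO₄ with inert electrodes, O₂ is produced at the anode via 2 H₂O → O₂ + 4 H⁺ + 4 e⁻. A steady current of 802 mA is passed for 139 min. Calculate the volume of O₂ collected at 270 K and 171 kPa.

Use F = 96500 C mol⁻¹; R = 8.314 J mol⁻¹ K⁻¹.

Q = I·t = 0.8020 A × 8340.0 s = 6689 C.
n(e⁻) = Q/F = 6689 / 96500 = 0.06931 mol.
4 electrons are transferred per O₂ molecule, so n(O₂) = 0.06931 / 4 = 0.01733 mol.
V = nRT/P = (0.01733 × 8.314 × 270) / (171 × 10³ Pa) = 2.27 × 10⁻⁴ m³ = 0.227 L.

0.227 L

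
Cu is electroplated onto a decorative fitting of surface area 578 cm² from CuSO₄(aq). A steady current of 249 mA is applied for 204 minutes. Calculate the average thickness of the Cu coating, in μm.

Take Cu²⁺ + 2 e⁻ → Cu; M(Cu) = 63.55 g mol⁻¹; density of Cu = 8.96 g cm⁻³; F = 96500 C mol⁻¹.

Q = I·t = 0.2490 × 12240 = 3048 C; n(e⁻) = 0.03158 mol.
n(Cu) = n(e⁻)/2 = 0.01579 mol, so m = 0.01579 × 63.55 = 1.004 g.
Volume = m/ρ = 1.004 / 8.96 = 0.1120 cm³.
Thickness = V/A = 0.1120 / 578 = 1.94 × 10⁻⁴ cm = 1.94 μm.

1.94 μm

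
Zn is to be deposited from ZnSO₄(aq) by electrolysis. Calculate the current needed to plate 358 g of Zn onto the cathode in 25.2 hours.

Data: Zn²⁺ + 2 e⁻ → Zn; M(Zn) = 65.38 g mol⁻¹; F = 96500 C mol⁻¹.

11.6 A

n(Zn) = 358 / 65.38 = 5.476 mol.
n(e⁻) = 2 × 5.476 = 10.95 mol.
Q = n(e⁻)·F = 10.95 × 96500 = 1057000 C.
I = Q/t = 1057000 / 90720 s = 11.6 A.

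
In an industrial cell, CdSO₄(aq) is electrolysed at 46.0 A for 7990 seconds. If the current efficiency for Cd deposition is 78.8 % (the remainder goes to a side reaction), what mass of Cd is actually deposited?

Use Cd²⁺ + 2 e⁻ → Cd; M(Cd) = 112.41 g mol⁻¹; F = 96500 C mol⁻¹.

169 g

Q = I·t = 46.00 × 7990.0 = 367500 C.
n(e⁻) = 367500/96500 = 3.809 mol; theoretically n(Cd) = 3.809/2 = 1.904 mol, m_theo = 214.1 g.
At 78.8 % efficiency, m_actual = 0.788 × 214.1 = 169 g.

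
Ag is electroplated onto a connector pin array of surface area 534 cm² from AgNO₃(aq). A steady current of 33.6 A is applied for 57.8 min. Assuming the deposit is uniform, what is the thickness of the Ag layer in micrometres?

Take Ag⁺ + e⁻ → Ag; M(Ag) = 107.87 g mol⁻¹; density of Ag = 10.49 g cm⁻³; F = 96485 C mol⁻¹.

233 μm

Q = I·t = 33.60 × 3468.0 = 116500 C; n(e⁻) = 1.208 mol.
n(Ag) = n(e⁻)/1 = 1.208 mol, so m = 1.208 × 107.87 = 130.3 g.
Volume = m/ρ = 130.3 / 10.49 = 12.42 cm³.
Thickness = V/A = 12.42 / 534 = 0.0233 cm = 233 μm.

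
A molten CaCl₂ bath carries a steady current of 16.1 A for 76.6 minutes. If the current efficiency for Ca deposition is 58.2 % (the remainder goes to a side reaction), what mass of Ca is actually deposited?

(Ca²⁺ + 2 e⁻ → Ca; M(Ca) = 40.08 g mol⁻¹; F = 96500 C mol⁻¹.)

Q = I·t = 16.10 × 4596.0 = 74000 C.
n(e⁻) = 74000/96500 = 0.7668 mol; theoretically n(Ca) = 0.7668/2 = 0.3834 mol, m_theo = 15.37 g.
At 58.2 % efficiency, m_actual = 0.582 × 15.37 = 8.94 g.

8.94 g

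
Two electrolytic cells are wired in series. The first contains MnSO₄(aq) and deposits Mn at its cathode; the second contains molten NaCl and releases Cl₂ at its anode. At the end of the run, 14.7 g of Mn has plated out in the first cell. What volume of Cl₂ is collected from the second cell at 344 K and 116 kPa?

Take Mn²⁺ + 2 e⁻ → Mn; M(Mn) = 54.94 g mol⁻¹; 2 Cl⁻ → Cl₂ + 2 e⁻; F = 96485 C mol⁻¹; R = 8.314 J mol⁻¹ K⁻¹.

n(Mn) = 14.7 / 54.94 = 0.2676 mol, so n(e⁻) = 2 × 0.2676 = 0.5351 mol.
The cells are in series, so the same 0.5351 mol of electrons passes through the second cell.
2 Cl⁻ → Cl₂ + 2 e⁻ — 2 mol e⁻ per mol Cl₂, so n(Cl₂) = 0.5351/2 = 0.2676 mol.
V = nRT/P = (0.2676 × 8.314 × 344) / (116 × 10³) = 0.00660 m³ = 6.60 L.

6.60 L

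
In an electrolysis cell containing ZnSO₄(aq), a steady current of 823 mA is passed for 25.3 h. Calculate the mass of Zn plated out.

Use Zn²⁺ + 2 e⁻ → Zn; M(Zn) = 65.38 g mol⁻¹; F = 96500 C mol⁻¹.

Q = I·t = 0.8230 A × 91080 s = 74960 C.
n(e⁻) = Q/F = 74960 / 96500 = 0.7768 mol.
Zn²⁺ + 2 e⁻ → Zn, so n(Zn) = n(e⁻)/2 = 0.3884 mol.
m = n·M = 0.3884 × 65.38 = 25.4 g.

25.4 g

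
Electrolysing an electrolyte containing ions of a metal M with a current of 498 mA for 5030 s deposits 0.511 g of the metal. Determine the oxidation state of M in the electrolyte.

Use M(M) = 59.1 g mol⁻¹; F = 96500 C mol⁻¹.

Q = I·t = 0.4980 A × 5030.0 s = 2505 C, so n(e⁻) = 2505/96500 = 0.02596 mol.
n(M) deposited = 0.511 / 59.1 = 0.008646 mol.
Electrons per atom = n(e⁻)/n(M) = 0.02596 / 0.008646 = 3.00 ≈ 3, so the ion is M³⁺.

+3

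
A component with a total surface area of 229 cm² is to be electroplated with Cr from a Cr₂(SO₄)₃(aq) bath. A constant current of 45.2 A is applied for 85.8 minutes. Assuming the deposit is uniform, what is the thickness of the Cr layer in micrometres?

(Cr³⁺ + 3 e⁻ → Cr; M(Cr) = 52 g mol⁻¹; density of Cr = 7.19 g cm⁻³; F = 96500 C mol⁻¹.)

254 μm

Q = I·t = 45.20 × 5148.0 = 232700 C; n(e⁻) = 2.411 mol.
n(Cr) = n(e⁻)/3 = 0.8038 mol, so m = 0.8038 × 52 = 41.80 g.
Volume = m/ρ = 41.80 / 7.19 = 5.813 cm³.
Thickness = V/A = 5.813 / 229 = 0.0254 cm = 254 μm.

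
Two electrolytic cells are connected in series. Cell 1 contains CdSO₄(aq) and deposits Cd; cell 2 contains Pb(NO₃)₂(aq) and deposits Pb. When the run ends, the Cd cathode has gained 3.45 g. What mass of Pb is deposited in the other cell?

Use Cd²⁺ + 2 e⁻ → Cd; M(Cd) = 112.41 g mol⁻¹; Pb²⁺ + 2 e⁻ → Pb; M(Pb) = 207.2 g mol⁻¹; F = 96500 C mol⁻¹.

6.36 g

n(Cd) = 3.45 / 112.41 = 0.03069 mol.
Since Cd²⁺ + 2 e⁻ → Cd, n(e⁻) passed = 2 × 0.03069 = 0.06138 mol.
Cells in series carry the same charge, so the same 0.06138 mol of electrons passes through cell 2.
Pb²⁺ + 2 e⁻ → Pb, so n(Pb) = 0.06138 / 2 = 0.03069 mol.
m(Pb) = 0.03069 × 207.2 = 6.36 g.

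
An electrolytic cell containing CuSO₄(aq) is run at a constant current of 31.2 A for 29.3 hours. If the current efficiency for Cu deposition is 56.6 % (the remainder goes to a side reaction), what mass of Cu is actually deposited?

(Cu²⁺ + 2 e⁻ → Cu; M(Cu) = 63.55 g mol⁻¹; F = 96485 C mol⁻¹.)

Q = I·t = 31.20 × 105480 = 3291000 C.
n(e⁻) = 3291000/96485 = 34.11 mol; theoretically n(Cu) = 34.11/2 = 17.05 mol, m_theo = 1084 g.
At 56.6 % efficiency, m_actual = 0.566 × 1084 = 613 g.

613 g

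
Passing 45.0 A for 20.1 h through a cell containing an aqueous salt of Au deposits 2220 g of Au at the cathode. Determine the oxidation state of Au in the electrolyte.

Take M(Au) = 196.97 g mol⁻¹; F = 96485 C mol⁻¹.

+3

Q = I·t = 45.00 A × 72360 s = 3256000 C, so n(e⁻) = 3256000/96485 = 33.75 mol.
n(Au) deposited = 2220 / 196.97 = 11.27 mol.
Electrons per atom = n(e⁻)/n(Au) = 33.75 / 11.27 = 2.99 ≈ 3, so the ion is Au³⁺.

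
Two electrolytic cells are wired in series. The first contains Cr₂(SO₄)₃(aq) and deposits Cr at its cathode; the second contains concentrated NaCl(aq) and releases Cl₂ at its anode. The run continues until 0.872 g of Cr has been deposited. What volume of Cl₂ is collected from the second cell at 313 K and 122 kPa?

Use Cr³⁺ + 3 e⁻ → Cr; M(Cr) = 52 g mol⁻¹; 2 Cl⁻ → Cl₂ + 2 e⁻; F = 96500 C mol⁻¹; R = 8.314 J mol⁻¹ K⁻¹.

n(Cr) = 0.872 / 52 = 0.01677 mol, so n(e⁻) = 3 × 0.01677 = 0.05031 mol.
The cells are in series, so the same 0.05031 mol of electrons passes through the second cell.
2 Cl⁻ → Cl₂ + 2 e⁻ — 2 mol e⁻ per mol Cl₂, so n(Cl₂) = 0.05031/2 = 0.02515 mol.
V = nRT/P = (0.02515 × 8.314 × 313) / (122 × 10³) = 5.37 × 10⁻⁴ m³ = 0.537 L.

0.537 L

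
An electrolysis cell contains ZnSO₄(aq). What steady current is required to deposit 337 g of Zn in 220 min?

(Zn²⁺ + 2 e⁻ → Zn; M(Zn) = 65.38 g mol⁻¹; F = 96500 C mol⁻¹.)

n(Zn) = 337 / 65.38 = 5.154 mol.
n(e⁻) = 2 × 5.154 = 10.31 mol.
Q = n(e⁻)·F = 10.31 × 96500 = 994800 C.
I = Q/t = 994800 / 13200 s = 75.4 A.

75.4 A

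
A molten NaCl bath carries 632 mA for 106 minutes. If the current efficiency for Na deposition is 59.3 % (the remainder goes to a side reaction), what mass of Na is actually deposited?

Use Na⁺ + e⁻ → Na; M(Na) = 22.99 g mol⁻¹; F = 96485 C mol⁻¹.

0.568 g

Q = I·t = 0.6320 × 6360.0 = 4020 C.
n(e⁻) = 4020/96485 = 0.04166 mol; theoretically n(Na) = 0.04166/1 = 0.04166 mol, m_theo = 0.9578 g.
At 59.3 % efficiency, m_actual = 0.593 × 0.9578 = 0.568 g.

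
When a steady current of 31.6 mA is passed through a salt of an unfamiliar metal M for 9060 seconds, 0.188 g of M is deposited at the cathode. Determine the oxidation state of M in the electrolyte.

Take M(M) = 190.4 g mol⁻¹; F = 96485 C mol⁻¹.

Q = I·t = 0.03160 A × 9060.0 s = 286.3 C, so n(e⁻) = 286.3/96485 = 0.002967 mol.
n(M) deposited = 0.188 / 190.4 = 0.0009874 mol.
Electrons per atom = n(e⁻)/n(M) = 0.002967 / 0.0009874 = 3.01 ≈ 3, so the ion is M³⁺.

+3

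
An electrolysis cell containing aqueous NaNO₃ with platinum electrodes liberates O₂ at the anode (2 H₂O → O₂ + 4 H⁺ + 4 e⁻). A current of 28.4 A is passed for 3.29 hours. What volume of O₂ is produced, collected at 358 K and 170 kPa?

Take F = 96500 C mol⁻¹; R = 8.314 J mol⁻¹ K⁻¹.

15.3 L

Q = I·t = 28.40 A × 11844 s = 336400 C.
n(e⁻) = Q/F = 336400 / 96500 = 3.486 mol.
4 electrons are transferred per O₂ molecule, so n(O₂) = 3.486 / 4 = 0.8714 mol.
V = nRT/P = (0.8714 × 8.314 × 358) / (170 × 10³ Pa) = 0.0153 m³ = 15.3 L.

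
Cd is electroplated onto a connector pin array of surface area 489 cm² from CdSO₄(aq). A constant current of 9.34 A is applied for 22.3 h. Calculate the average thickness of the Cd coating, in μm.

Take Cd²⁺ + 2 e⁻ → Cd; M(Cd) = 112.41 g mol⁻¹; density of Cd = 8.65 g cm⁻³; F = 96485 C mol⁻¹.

1030 μm

Q = I·t = 9.340 × 80280 = 749800 C; n(e⁻) = 7.771 mol.
n(Cd) = n(e⁻)/2 = 3.886 mol, so m = 3.886 × 112.41 = 436.8 g.
Volume = m/ρ = 436.8 / 8.65 = 50.50 cm³.
Thickness = V/A = 50.50 / 489 = 0.103 cm = 1030 μm.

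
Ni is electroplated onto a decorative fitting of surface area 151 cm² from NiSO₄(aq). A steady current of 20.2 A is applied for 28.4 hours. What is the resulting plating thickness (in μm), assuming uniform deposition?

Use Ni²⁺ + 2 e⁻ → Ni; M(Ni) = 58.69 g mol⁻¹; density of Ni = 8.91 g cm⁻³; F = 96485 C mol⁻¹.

Q = I·t = 20.20 × 102240 = 2065000 C; n(e⁻) = 21.40 mol.
n(Ni) = n(e⁻)/2 = 10.70 mol, so m = 10.70 × 58.69 = 628.1 g.
Volume = m/ρ = 628.1 / 8.91 = 70.50 cm³.
Thickness = V/A = 70.50 / 151 = 0.467 cm = 4670 μm.

4670 μm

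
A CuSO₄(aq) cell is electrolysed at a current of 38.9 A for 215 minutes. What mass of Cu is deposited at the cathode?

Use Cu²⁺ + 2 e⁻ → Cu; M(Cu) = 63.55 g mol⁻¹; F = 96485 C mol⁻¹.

165 g

Q = I·t = 38.90 A × 12900 s = 501800 C.
n(e⁻) = Q/F = 501800 / 96485 = 5.201 mol.
Cu²⁺ + 2 e⁻ → Cu, so n(Cu) = n(e⁻)/2 = 2.600 mol.
m = n·M = 2.600 × 63.55 = 165 g.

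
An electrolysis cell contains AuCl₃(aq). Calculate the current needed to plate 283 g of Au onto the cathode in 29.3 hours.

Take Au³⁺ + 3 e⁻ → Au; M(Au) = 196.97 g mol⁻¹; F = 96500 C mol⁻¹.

n(Au) = 283 / 196.97 = 1.437 mol.
n(e⁻) = 3 × 1.437 = 4.310 mol.
Q = n(e⁻)·F = 4.310 × 96500 = 415900 C.
I = Q/t = 415900 / 105480 s = 3.94 A.

3.94 A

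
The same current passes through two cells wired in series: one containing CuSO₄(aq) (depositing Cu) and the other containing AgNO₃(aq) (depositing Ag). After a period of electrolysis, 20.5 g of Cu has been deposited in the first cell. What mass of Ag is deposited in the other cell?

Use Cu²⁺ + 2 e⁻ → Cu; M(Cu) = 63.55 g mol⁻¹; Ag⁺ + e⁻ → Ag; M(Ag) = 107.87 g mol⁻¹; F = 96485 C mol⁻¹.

n(Cu) = 20.5 / 63.55 = 0.3226 mol.
Since Cu²⁺ + 2 e⁻ → Cu, n(e⁻) passed = 2 × 0.3226 = 0.6452 mol.
Cells in series carry the same charge, so the same 0.6452 mol of electrons passes through cell 2.
Ag⁺ + e⁻ → Ag, so n(Ag) = 0.6452 / 1 = 0.6452 mol.
m(Ag) = 0.6452 × 107.87 = 69.6 g.

69.6 g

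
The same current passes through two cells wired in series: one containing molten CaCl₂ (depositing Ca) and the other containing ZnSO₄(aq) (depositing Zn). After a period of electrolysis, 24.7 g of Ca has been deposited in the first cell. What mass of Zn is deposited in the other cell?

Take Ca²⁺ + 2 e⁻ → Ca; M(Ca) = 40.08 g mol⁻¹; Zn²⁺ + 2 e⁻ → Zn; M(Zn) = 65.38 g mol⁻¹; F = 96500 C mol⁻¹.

40.3 g

n(Ca) = 24.7 / 40.08 = 0.6163 mol.
Since Ca²⁺ + 2 e⁻ → Ca, n(e⁻) passed = 2 × 0.6163 = 1.233 mol.
Cells in series carry the same charge, so the same 1.233 mol of electrons passes through cell 2.
Zn²⁺ + 2 e⁻ → Zn, so n(Zn) = 1.233 / 2 = 0.6163 mol.
m(Zn) = 0.6163 × 65.38 = 40.3 g.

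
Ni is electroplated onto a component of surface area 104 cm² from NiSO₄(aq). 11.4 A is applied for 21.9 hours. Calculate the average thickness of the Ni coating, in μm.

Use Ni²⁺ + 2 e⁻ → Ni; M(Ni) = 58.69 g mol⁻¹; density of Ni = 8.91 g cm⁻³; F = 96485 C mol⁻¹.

2950 μm

Q = I·t = 11.40 × 78840 = 898800 C; n(e⁻) = 9.315 mol.
n(Ni) = n(e⁻)/2 = 4.658 mol, so m = 4.658 × 58.69 = 273.4 g.
Volume = m/ρ = 273.4 / 8.91 = 30.68 cm³.
Thickness = V/A = 30.68 / 104 = 0.295 cm = 2950 μm.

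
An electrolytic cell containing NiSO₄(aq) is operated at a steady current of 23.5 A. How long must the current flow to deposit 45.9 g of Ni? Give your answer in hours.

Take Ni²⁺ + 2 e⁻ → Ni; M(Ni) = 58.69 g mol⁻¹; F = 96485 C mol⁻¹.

1.78 h

n(Ni) = m/M = 45.9 / 58.69 = 0.7821 mol.
Each Ni atom requires 2 electrons, so n(e⁻) = 2 × 0.7821 = 1.564 mol.
Q = n(e⁻)·F = 1.564 × 96485 = 150900 C.
t = Q/I = 150900 / 23.50 A = 6422 s = 1.78 h.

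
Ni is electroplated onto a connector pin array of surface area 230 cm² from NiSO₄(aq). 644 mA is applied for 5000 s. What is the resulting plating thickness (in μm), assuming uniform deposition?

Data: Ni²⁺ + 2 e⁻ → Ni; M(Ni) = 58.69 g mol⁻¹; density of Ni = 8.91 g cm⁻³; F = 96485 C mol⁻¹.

Q = I·t = 0.6440 × 5000.0 = 3220 C; n(e⁻) = 0.03337 mol.
n(Ni) = n(e⁻)/2 = 0.01669 mol, so m = 0.01669 × 58.69 = 0.9793 g.
Volume = m/ρ = 0.9793 / 8.91 = 0.1099 cm³.
Thickness = V/A = 0.1099 / 230 = 4.78 × 10⁻⁴ cm = 4.78 μm.

4.78 μm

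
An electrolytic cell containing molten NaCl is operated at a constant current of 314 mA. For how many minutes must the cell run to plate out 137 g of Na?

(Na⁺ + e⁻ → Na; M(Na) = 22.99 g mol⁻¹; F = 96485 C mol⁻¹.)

30500 min

n(Na) = m/M = 137 / 22.99 = 5.959 mol.
Each Na atom requires 1 electron, so n(e⁻) = 1 × 5.959 = 5.959 mol.
Q = n(e⁻)·F = 5.959 × 96485 = 575000 C.
t = Q/I = 575000 / 0.3140 A = 1831000 s = 30500 min.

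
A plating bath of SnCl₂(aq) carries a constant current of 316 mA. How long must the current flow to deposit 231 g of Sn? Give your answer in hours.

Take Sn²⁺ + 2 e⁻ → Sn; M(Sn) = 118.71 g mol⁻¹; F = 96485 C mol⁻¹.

330 h

n(Sn) = m/M = 231 / 118.71 = 1.946 mol.
Each Sn atom requires 2 electrons, so n(e⁻) = 2 × 1.946 = 3.892 mol.
Q = n(e⁻)·F = 3.892 × 96485 = 375500 C.
t = Q/I = 375500 / 0.3160 A = 1188000 s = 330 h.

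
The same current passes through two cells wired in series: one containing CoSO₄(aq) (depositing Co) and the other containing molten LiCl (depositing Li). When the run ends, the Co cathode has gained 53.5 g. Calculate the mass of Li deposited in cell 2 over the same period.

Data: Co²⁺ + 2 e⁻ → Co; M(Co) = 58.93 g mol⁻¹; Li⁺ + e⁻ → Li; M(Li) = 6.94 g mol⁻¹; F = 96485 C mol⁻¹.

12.6 g

n(Co) = 53.5 / 58.93 = 0.9079 mol.
Since Co²⁺ + 2 e⁻ → Co, n(e⁻) passed = 2 × 0.9079 = 1.816 mol.
Cells in series carry the same charge, so the same 1.816 mol of electrons passes through cell 2.
Li⁺ + e⁻ → Li, so n(Li) = 1.816 / 1 = 1.816 mol.
m(Li) = 1.816 × 6.94 = 12.6 g.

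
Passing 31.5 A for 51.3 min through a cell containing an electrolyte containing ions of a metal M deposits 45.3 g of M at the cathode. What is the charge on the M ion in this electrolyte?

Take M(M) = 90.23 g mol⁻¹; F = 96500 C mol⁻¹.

+2

Q = I·t = 31.50 A × 3078.0 s = 96960 C, so n(e⁻) = 96960/96500 = 1.005 mol.
n(M) deposited = 45.3 / 90.23 = 0.5021 mol.
Electrons per atom = n(e⁻)/n(M) = 1.005 / 0.5021 = 2.00 ≈ 2, so the ion is M²⁺.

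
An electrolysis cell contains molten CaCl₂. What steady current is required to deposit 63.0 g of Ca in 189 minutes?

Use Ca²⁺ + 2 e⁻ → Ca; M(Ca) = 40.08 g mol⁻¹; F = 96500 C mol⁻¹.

26.8 A

n(Ca) = 63.0 / 40.08 = 1.572 mol.
n(e⁻) = 2 × 1.572 = 3.144 mol.
Q = n(e⁻)·F = 3.144 × 96500 = 303400 C.
I = Q/t = 303400 / 11340 s = 26.8 A.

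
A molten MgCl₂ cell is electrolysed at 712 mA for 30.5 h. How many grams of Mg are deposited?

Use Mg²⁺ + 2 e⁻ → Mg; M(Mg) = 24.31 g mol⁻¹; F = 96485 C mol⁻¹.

9.85 g

Q = I·t = 0.7120 A × 109800 s = 78180 C.
n(e⁻) = Q/F = 78180 / 96485 = 0.8103 mol.
Mg²⁺ + 2 e⁻ → Mg, so n(Mg) = n(e⁻)/2 = 0.4051 mol.
m = n·M = 0.4051 × 24.31 = 9.85 g.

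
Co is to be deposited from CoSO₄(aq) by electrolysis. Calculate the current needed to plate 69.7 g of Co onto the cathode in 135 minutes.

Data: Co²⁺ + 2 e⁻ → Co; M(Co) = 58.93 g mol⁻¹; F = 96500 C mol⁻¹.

28.2 A

n(Co) = 69.7 / 58.93 = 1.183 mol.
n(e⁻) = 2 × 1.183 = 2.366 mol.
Q = n(e⁻)·F = 2.366 × 96500 = 228300 C.
I = Q/t = 228300 / 8100.0 s = 28.2 A.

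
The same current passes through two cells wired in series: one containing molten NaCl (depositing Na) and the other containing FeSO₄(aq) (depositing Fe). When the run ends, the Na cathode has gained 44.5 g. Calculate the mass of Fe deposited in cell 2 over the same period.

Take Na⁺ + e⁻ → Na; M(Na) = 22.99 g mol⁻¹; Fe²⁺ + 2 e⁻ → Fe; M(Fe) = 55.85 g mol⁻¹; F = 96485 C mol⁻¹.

n(Na) = 44.5 / 22.99 = 1.936 mol.
Since Na⁺ + e⁻ → Na, n(e⁻) passed = 1 × 1.936 = 1.936 mol.
Cells in series carry the same charge, so the same 1.936 mol of electrons passes through cell 2.
Fe²⁺ + 2 e⁻ → Fe, so n(Fe) = 1.936 / 2 = 0.9678 mol.
m(Fe) = 0.9678 × 55.85 = 54.1 g.

54.1 g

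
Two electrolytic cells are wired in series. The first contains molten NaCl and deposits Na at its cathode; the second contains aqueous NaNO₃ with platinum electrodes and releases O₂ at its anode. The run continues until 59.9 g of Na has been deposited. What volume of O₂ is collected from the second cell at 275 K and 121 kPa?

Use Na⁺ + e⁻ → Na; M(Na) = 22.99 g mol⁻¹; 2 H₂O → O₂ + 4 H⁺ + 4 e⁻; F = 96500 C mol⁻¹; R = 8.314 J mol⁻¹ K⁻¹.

n(Na) = 59.9 / 22.99 = 2.605 mol, so n(e⁻) = 1 × 2.605 = 2.605 mol.
The cells are in series, so the same 2.605 mol of electrons passes through the second cell.
2 H₂O → O₂ + 4 H⁺ + 4 e⁻ — 4 mol e⁻ per mol O₂, so n(O₂) = 2.605/4 = 0.6514 mol.
V = nRT/P = (0.6514 × 8.314 × 275) / (121 × 10³) = 0.0123 m³ = 12.3 L.

12.3 L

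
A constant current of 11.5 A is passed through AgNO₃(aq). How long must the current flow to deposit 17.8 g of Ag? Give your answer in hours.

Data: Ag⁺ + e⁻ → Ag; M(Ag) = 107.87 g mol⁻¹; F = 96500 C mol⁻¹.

n(Ag) = m/M = 17.8 / 107.87 = 0.1650 mol.
Each Ag atom requires 1 electron, so n(e⁻) = 1 × 0.1650 = 0.1650 mol.
Q = n(e⁻)·F = 0.1650 × 96500 = 15920 C.
t = Q/I = 15920 / 11.50 A = 1385 s = 0.385 h.

0.385 h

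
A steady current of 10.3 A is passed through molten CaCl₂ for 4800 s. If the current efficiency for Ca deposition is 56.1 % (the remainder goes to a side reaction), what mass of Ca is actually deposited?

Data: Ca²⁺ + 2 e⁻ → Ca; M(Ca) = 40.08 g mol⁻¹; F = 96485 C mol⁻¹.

Q = I·t = 10.30 × 4800.0 = 49440 C.
n(e⁻) = 49440/96485 = 0.5124 mol; theoretically n(Ca) = 0.5124/2 = 0.2562 mol, m_theo = 10.27 g.
At 56.1 % efficiency, m_actual = 0.561 × 10.27 = 5.76 g.

5.76 g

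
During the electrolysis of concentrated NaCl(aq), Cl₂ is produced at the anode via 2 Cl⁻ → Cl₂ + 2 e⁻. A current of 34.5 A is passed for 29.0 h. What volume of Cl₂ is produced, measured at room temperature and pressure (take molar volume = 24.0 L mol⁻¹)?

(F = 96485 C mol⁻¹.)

Q = I·t = 34.50 A × 104400 s = 3602000 C.
n(e⁻) = Q/F = 3602000 / 96485 = 37.33 mol.
2 electrons are transferred per Cl₂ molecule, so n(Cl₂) = 37.33 / 2 = 18.67 mol.
V = n × V_m = 18.67 × 24.0 = 448 L.

448 L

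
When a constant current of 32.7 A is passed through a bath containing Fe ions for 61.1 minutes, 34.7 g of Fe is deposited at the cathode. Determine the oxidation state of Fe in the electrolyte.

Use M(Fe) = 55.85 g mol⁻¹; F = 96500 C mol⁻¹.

Q = I·t = 32.70 A × 3666.0 s = 119900 C, so n(e⁻) = 119900/96500 = 1.242 mol.
n(Fe) deposited = 34.7 / 55.85 = 0.6213 mol.
Electrons per atom = n(e⁻)/n(Fe) = 1.242 / 0.6213 = 2.00 ≈ 2, so the ion is Fe²⁺.

+2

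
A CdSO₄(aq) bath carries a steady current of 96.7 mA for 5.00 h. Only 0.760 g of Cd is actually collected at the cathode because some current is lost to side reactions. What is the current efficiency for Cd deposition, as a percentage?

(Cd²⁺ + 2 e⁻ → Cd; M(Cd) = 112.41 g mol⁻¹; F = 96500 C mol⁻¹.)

Q = I·t = 0.09670 × 18000 = 1741 C; n(e⁻) = 1741/96500 = 0.01804 mol.
Theoretical n(Cd) = n(e⁻)/2 = 0.009019 mol, i.e. m_theo = 0.009019 × 112.41 = 1.014 g.
Efficiency = m_actual / m_theo = 0.760 / 1.014 = 75.0 %.

75.0 %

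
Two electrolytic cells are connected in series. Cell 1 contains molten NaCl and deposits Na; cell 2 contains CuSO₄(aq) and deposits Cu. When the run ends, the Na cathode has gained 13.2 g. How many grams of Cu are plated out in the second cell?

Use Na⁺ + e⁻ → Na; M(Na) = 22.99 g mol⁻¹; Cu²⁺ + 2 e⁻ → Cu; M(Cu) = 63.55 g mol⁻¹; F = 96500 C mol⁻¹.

n(Na) = 13.2 / 22.99 = 0.5742 mol.
Since Na⁺ + e⁻ → Na, n(e⁻) passed = 1 × 0.5742 = 0.5742 mol.
Cells in series carry the same charge, so the same 0.5742 mol of electrons passes through cell 2.
Cu²⁺ + 2 e⁻ → Cu, so n(Cu) = 0.5742 / 2 = 0.2871 mol.
m(Cu) = 0.2871 × 63.55 = 18.2 g.

18.2 g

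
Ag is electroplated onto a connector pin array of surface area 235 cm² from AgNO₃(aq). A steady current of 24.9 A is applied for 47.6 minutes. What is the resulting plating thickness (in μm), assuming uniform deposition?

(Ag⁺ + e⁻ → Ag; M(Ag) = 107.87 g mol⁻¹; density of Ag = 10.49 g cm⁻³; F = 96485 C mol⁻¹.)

323 μm

Q = I·t = 24.90 × 2856.0 = 71110 C; n(e⁻) = 0.7371 mol.
n(Ag) = n(e⁻)/1 = 0.7371 mol, so m = 0.7371 × 107.87 = 79.51 g.
Volume = m/ρ = 79.51 / 10.49 = 7.579 cm³.
Thickness = V/A = 7.579 / 235 = 0.0323 cm = 323 μm.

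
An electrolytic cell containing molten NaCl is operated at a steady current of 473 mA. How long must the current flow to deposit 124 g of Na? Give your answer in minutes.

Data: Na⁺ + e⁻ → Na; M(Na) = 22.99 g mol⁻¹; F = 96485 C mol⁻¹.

18300 min

n(Na) = m/M = 124 / 22.99 = 5.394 mol.
Each Na atom requires 1 electron, so n(e⁻) = 1 × 5.394 = 5.394 mol.
Q = n(e⁻)·F = 5.394 × 96485 = 520400 C.
t = Q/I = 520400 / 0.4730 A = 1100000 s = 18300 min.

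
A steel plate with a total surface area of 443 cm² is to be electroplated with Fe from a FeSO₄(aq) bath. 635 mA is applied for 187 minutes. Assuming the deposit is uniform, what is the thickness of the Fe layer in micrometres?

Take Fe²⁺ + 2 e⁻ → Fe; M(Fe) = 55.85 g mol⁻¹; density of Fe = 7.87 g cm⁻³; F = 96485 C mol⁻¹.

Q = I·t = 0.6350 × 11220 = 7125 C; n(e⁻) = 0.07384 mol.
n(Fe) = n(e⁻)/2 = 0.03692 mol, so m = 0.03692 × 55.85 = 2.062 g.
Volume = m/ρ = 2.062 / 7.87 = 0.2620 cm³.
Thickness = V/A = 0.2620 / 443 = 5.91 × 10⁻⁴ cm = 5.91 μm.

5.91 μm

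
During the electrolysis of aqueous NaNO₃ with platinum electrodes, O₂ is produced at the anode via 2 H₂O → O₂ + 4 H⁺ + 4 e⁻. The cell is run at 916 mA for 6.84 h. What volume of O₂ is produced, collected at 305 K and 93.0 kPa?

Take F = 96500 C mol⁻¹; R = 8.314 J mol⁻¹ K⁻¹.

Q = I·t = 0.9160 A × 24624 s = 22560 C.
n(e⁻) = Q/F = 22560 / 96500 = 0.2337 mol.
4 electrons are transferred per O₂ molecule, so n(O₂) = 0.2337 / 4 = 0.05843 mol.
V = nRT/P = (0.05843 × 8.314 × 305) / (93.0 × 10³ Pa) = 0.00159 m³ = 1.59 L.

1.59 L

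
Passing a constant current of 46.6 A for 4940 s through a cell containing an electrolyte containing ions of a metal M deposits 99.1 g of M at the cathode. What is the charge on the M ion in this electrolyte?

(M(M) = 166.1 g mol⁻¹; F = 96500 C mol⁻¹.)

+4

Q = I·t = 46.60 A × 4940.0 s = 230200 C, so n(e⁻) = 230200/96500 = 2.386 mol.
n(M) deposited = 99.1 / 166.1 = 0.5966 mol.
Electrons per atom = n(e⁻)/n(M) = 2.386 / 0.5966 = 4.00 ≈ 4, so the ion is M⁴⁺.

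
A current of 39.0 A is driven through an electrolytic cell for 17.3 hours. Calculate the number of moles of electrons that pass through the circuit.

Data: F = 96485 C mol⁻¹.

25.2 mol

Q = I·t = 39.00 A × 62280 s = 2429000 C.
n(e⁻) = Q/F = 2429000 / 96485 = 25.2 mol.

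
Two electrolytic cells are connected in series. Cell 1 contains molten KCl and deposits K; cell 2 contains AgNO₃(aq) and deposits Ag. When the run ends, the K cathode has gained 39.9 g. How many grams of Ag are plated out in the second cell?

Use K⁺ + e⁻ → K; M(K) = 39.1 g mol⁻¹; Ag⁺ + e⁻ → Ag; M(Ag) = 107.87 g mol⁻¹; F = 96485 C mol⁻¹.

110 g

n(K) = 39.9 / 39.1 = 1.020 mol.
Since K⁺ + e⁻ → K, n(e⁻) passed = 1 × 1.020 = 1.020 mol.
Cells in series carry the same charge, so the same 1.020 mol of electrons passes through cell 2.
Ag⁺ + e⁻ → Ag, so n(Ag) = 1.020 / 1 = 1.020 mol.
m(Ag) = 1.020 × 107.87 = 110 g.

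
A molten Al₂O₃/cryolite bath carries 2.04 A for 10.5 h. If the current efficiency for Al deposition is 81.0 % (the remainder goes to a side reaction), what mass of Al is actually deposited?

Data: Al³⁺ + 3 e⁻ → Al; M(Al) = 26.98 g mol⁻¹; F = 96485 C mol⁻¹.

Q = I·t = 2.040 × 37800 = 77110 C.
n(e⁻) = 77110/96485 = 0.7992 mol; theoretically n(Al) = 0.7992/3 = 0.2664 mol, m_theo = 7.188 g.
At 81.0 % efficiency, m_actual = 0.810 × 7.188 = 5.82 g.

5.82 g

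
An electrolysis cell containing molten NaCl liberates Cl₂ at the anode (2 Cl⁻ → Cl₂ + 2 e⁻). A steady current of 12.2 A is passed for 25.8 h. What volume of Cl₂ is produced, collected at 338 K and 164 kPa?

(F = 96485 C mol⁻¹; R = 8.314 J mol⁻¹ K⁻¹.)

Q = I·t = 12.20 A × 92880 s = 1133000 C.
n(e⁻) = Q/F = 1133000 / 96485 = 11.74 mol.
2 electrons are transferred per Cl₂ molecule, so n(Cl₂) = 11.74 / 2 = 5.872 mol.
V = nRT/P = (5.872 × 8.314 × 338) / (164 × 10³ Pa) = 0.101 m³ = 101 L.

101 L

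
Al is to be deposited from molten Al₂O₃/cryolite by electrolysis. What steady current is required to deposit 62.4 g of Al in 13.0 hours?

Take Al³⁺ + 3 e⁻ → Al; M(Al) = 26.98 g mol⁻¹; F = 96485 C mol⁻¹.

n(Al) = 62.4 / 26.98 = 2.313 mol.
n(e⁻) = 3 × 2.313 = 6.938 mol.
Q = n(e⁻)·F = 6.938 × 96485 = 669500 C.
I = Q/t = 669500 / 46800 s = 14.3 A.

14.3 A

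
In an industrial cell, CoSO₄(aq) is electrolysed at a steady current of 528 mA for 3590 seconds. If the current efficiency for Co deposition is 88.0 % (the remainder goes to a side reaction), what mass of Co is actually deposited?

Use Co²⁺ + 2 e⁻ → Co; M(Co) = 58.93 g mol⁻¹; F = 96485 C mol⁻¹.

0.509 g

Q = I·t = 0.5280 × 3590.0 = 1896 C.
n(e⁻) = 1896/96485 = 0.01965 mol; theoretically n(Co) = 0.01965/2 = 0.009823 mol, m_theo = 0.5789 g.
At 88.0 % efficiency, m_actual = 0.880 × 0.5789 = 0.509 g.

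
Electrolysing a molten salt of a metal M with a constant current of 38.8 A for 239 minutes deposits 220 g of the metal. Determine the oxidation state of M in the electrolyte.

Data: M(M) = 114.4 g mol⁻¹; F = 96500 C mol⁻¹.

Q = I·t = 38.80 A × 14340 s = 556400 C, so n(e⁻) = 556400/96500 = 5.766 mol.
n(M) deposited = 220 / 114.4 = 1.923 mol.
Electrons per atom = n(e⁻)/n(M) = 5.766 / 1.923 = 3.00 ≈ 3, so the ion is M³⁺.

+3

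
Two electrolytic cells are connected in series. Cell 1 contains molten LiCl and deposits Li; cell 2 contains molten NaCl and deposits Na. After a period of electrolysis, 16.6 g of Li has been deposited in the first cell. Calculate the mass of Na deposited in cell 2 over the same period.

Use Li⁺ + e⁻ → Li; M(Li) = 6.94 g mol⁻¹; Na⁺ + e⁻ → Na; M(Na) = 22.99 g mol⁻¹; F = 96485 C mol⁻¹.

55.0 g

n(Li) = 16.6 / 6.94 = 2.392 mol.
Since Li⁺ + e⁻ → Li, n(e⁻) passed = 1 × 2.392 = 2.392 mol.
Cells in series carry the same charge, so the same 2.392 mol of electrons passes through cell 2.
Na⁺ + e⁻ → Na, so n(Na) = 2.392 / 1 = 2.392 mol.
m(Na) = 2.392 × 22.99 = 55.0 g.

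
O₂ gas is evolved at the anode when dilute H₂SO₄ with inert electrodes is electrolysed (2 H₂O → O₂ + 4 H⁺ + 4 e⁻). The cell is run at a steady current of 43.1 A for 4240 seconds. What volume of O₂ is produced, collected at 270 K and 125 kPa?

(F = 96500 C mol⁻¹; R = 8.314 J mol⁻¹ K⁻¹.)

Q = I·t = 43.10 A × 4240.0 s = 182700 C.
n(e⁻) = Q/F = 182700 / 96500 = 1.894 mol.
4 electrons are transferred per O₂ molecule, so n(O₂) = 1.894 / 4 = 0.4734 mol.
V = nRT/P = (0.4734 × 8.314 × 270) / (125 × 10³ Pa) = 0.00850 m³ = 8.50 L.

8.50 L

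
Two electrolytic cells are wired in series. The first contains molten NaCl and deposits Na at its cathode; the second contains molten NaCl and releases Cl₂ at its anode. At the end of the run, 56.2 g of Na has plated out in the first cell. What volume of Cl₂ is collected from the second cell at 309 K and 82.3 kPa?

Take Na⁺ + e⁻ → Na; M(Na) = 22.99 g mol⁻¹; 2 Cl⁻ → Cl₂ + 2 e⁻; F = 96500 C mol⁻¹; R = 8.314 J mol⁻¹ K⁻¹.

n(Na) = 56.2 / 22.99 = 2.445 mol, so n(e⁻) = 1 × 2.445 = 2.445 mol.
The cells are in series, so the same 2.445 mol of electrons passes through the second cell.
2 Cl⁻ → Cl₂ + 2 e⁻ — 2 mol e⁻ per mol Cl₂, so n(Cl₂) = 2.445/2 = 1.222 mol.
V = nRT/P = (1.222 × 8.314 × 309) / (82.3 × 10³) = 0.0382 m³ = 38.2 L.

38.2 L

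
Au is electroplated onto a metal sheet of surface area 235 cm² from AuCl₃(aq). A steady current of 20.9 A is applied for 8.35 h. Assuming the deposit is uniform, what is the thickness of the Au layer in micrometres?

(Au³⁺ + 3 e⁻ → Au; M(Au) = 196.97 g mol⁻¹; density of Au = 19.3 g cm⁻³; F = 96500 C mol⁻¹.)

942 μm

Q = I·t = 20.90 × 30060 = 628300 C; n(e⁻) = 6.510 mol.
n(Au) = n(e⁻)/3 = 2.170 mol, so m = 2.170 × 196.97 = 427.5 g.
Volume = m/ρ = 427.5 / 19.3 = 22.15 cm³.
Thickness = V/A = 22.15 / 235 = 0.0942 cm = 942 μm.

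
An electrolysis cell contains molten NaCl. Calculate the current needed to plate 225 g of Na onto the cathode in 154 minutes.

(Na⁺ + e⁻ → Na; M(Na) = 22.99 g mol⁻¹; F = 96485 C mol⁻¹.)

n(Na) = 225 / 22.99 = 9.787 mol.
n(e⁻) = 1 × 9.787 = 9.787 mol.
Q = n(e⁻)·F = 9.787 × 96485 = 944300 C.
I = Q/t = 944300 / 9240.0 s = 102 A.

102 A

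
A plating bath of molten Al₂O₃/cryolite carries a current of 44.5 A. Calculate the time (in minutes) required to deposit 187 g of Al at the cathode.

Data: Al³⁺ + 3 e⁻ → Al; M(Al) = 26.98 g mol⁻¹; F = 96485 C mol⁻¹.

n(Al) = m/M = 187 / 26.98 = 6.931 mol.
Each Al atom requires 3 electrons, so n(e⁻) = 3 × 6.931 = 20.79 mol.
Q = n(e⁻)·F = 20.79 × 96485 = 2006000 C.
t = Q/I = 2006000 / 44.50 A = 45080 s = 751 min.

751 min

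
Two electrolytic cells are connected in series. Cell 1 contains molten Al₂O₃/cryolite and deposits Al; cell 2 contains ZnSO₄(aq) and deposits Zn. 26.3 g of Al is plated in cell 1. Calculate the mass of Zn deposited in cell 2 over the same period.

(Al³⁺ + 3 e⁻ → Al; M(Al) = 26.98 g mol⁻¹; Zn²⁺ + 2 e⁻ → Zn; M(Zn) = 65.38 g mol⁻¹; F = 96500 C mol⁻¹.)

n(Al) = 26.3 / 26.98 = 0.9748 mol.
Since Al³⁺ + 3 e⁻ → Al, n(e⁻) passed = 3 × 0.9748 = 2.924 mol.
Cells in series carry the same charge, so the same 2.924 mol of electrons passes through cell 2.
Zn²⁺ + 2 e⁻ → Zn, so n(Zn) = 2.924 / 2 = 1.462 mol.
m(Zn) = 1.462 × 65.38 = 95.6 g.

95.6 g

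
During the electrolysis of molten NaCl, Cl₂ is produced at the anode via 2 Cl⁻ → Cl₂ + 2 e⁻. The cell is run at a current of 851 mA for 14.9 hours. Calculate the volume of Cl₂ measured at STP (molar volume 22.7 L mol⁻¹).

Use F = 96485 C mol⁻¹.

5.37 L

Q = I·t = 0.8510 A × 53640 s = 45650 C.
n(e⁻) = Q/F = 45650 / 96485 = 0.4731 mol.
2 electrons are transferred per Cl₂ molecule, so n(Cl₂) = 0.4731 / 2 = 0.2366 mol.
V = n × V_m = 0.2366 × 22.7 = 5.37 L.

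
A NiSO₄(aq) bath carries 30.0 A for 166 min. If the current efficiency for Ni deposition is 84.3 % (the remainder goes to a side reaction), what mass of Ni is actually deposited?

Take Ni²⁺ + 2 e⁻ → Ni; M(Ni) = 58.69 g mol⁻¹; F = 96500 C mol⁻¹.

Q = I·t = 30.00 × 9960.0 = 298800 C.
n(e⁻) = 298800/96500 = 3.096 mol; theoretically n(Ni) = 3.096/2 = 1.548 mol, m_theo = 90.86 g.
At 84.3 % efficiency, m_actual = 0.843 × 90.86 = 76.6 g.

76.6 g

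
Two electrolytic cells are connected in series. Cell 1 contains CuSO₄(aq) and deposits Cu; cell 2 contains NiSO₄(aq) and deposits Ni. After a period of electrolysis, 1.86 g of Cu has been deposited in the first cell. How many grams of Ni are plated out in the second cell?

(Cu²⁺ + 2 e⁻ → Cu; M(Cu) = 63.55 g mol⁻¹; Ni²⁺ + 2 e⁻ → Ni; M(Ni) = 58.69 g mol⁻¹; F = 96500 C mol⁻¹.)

n(Cu) = 1.86 / 63.55 = 0.02927 mol.
Since Cu²⁺ + 2 e⁻ → Cu, n(e⁻) passed = 2 × 0.02927 = 0.05854 mol.
Cells in series carry the same charge, so the same 0.05854 mol of electrons passes through cell 2.
Ni²⁺ + 2 e⁻ → Ni, so n(Ni) = 0.05854 / 2 = 0.02927 mol.
m(Ni) = 0.02927 × 58.69 = 1.72 g.

1.72 g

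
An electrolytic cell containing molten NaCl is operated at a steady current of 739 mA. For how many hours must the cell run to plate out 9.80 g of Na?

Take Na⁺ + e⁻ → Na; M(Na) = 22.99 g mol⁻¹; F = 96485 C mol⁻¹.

n(Na) = m/M = 9.80 / 22.99 = 0.4263 mol.
Each Na atom requires 1 electron, so n(e⁻) = 1 × 0.4263 = 0.4263 mol.
Q = n(e⁻)·F = 0.4263 × 96485 = 41130 C.
t = Q/I = 41130 / 0.7390 A = 55650 s = 15.5 h.

15.5 h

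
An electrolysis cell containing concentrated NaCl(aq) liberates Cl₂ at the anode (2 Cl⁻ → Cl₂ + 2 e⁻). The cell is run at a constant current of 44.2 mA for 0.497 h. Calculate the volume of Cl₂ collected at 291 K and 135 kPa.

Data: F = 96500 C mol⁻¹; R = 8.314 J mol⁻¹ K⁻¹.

0.00734 L

Q = I·t = 0.04420 A × 1789.2 s = 79.08 C.
n(e⁻) = Q/F = 79.08 / 96500 = 0.0008195 mol.
2 electrons are transferred per Cl₂ molecule, so n(Cl₂) = 0.0008195 / 2 = 0.0004098 mol.
V = nRT/P = (0.0004098 × 8.314 × 291) / (135 × 10³ Pa) = 7.34 × 10⁻⁶ m³ = 0.00734 L.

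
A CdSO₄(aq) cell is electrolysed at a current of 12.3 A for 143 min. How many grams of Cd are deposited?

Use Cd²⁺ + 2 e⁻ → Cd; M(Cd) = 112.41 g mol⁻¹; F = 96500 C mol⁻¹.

Q = I·t = 12.30 A × 8580.0 s = 105500 C.
n(e⁻) = Q/F = 105500 / 96500 = 1.094 mol.
Cd²⁺ + 2 e⁻ → Cd, so n(Cd) = n(e⁻)/2 = 0.5468 mol.
m = n·M = 0.5468 × 112.41 = 61.5 g.

61.5 g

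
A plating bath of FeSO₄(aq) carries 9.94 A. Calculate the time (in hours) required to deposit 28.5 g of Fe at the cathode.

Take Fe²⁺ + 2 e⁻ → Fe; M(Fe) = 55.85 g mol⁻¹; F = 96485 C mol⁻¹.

n(Fe) = m/M = 28.5 / 55.85 = 0.5103 mol.
Each Fe atom requires 2 electrons, so n(e⁻) = 2 × 0.5103 = 1.021 mol.
Q = n(e⁻)·F = 1.021 × 96485 = 98470 C.
t = Q/I = 98470 / 9.940 A = 9907 s = 2.75 h.

2.75 h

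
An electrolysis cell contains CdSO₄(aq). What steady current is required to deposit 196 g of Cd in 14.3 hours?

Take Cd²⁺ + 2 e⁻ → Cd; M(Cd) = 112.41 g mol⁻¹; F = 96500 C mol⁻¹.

6.54 A

n(Cd) = 196 / 112.41 = 1.744 mol.
n(e⁻) = 2 × 1.744 = 3.487 mol.
Q = n(e⁻)·F = 3.487 × 96500 = 336500 C.
I = Q/t = 336500 / 51480 s = 6.54 A.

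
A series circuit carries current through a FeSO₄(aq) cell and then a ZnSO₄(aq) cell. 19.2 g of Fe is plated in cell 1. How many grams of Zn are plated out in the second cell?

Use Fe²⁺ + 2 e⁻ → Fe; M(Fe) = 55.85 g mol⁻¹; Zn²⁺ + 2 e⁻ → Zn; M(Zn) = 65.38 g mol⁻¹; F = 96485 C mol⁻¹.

22.5 g

n(Fe) = 19.2 / 55.85 = 0.3438 mol.
Since Fe²⁺ + 2 e⁻ → Fe, n(e⁻) passed = 2 × 0.3438 = 0.6876 mol.
Cells in series carry the same charge, so the same 0.6876 mol of electrons passes through cell 2.
Zn²⁺ + 2 e⁻ → Zn, so n(Zn) = 0.6876 / 2 = 0.3438 mol.
m(Zn) = 0.3438 × 65.38 = 22.5 g.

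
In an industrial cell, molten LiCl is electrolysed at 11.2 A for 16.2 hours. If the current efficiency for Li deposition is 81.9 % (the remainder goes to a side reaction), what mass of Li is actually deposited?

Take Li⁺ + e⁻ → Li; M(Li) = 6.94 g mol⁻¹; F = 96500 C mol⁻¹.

Q = I·t = 11.20 × 58320 = 653200 C.
n(e⁻) = 653200/96500 = 6.769 mol; theoretically n(Li) = 6.769/1 = 6.769 mol, m_theo = 46.98 g.
At 81.9 % efficiency, m_actual = 0.819 × 46.98 = 38.5 g.

38.5 g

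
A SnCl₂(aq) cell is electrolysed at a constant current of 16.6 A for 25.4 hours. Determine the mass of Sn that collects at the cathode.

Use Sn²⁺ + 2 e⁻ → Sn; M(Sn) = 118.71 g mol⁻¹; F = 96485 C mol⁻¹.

Q = I·t = 16.60 A × 91440 s = 1518000 C.
n(e⁻) = Q/F = 1518000 / 96485 = 15.73 mol.
Sn²⁺ + 2 e⁻ → Sn, so n(Sn) = n(e⁻)/2 = 7.866 mol.
m = n·M = 7.866 × 118.71 = 934 g.

934 g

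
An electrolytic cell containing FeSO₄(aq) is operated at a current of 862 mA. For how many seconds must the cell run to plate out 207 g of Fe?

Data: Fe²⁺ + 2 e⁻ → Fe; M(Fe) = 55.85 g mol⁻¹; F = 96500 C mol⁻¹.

8.30 × 10⁵ s

n(Fe) = m/M = 207 / 55.85 = 3.706 mol.
Each Fe atom requires 2 electrons, so n(e⁻) = 2 × 3.706 = 7.413 mol.
Q = n(e⁻)·F = 7.413 × 96500 = 715300 C.
t = Q/I = 715300 / 0.8620 A = 829800 s.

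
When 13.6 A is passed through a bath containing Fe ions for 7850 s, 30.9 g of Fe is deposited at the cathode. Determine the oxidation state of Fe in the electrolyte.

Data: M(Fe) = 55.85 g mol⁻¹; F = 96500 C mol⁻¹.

+2

Q = I·t = 13.60 A × 7850.0 s = 106800 C, so n(e⁻) = 106800/96500 = 1.106 mol.
n(Fe) deposited = 30.9 / 55.85 = 0.5533 mol.
Electrons per atom = n(e⁻)/n(Fe) = 1.106 / 0.5533 = 2.00 ≈ 2, so the ion is Fe²⁺.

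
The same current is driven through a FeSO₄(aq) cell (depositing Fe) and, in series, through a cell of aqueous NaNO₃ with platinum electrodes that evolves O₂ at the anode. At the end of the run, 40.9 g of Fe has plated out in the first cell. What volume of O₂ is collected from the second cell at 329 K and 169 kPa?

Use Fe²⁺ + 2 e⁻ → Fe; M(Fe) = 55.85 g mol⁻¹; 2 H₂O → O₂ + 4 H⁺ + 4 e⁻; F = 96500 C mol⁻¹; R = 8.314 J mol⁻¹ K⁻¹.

n(Fe) = 40.9 / 55.85 = 0.7323 mol, so n(e⁻) = 2 × 0.7323 = 1.465 mol.
The cells are in series, so the same 1.465 mol of electrons passes through the second cell.
2 H₂O → O₂ + 4 H⁺ + 4 e⁻ — 4 mol e⁻ per mol O₂, so n(O₂) = 1.465/4 = 0.3662 mol.
V = nRT/P = (0.3662 × 8.314 × 329) / (169 × 10³) = 0.00593 m³ = 5.93 L.

5.93 L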